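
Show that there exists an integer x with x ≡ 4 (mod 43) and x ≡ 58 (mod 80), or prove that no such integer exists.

Since 43 and 80 share no common factor, CRT says the pair of congruences has a solution (unique mod 3440).
Write x = 4 + 43t and require 4 + 43t ≡ 58 (mod 80), i.e. 43t ≡ 54 (mod 80).
Note 43·67 = 2881 ≡ 1 (mod 80) (as 2881 − 1 = 36·80), so 43⁻¹ ≡ 67.
Therefore t ≡ 67·54 = 3618 ≡ 18 (mod 80).
With t = 18: x = 4 + 43·18 = 778.
Verify: 778 = 18·43 + 4 and 778 = 9·80 + 58. ✓

x = 778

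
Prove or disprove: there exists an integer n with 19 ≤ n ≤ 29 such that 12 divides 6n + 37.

No such integer n in that range exists.

For n = 19, 20, …, 29 the values of 6n + 37 modulo 12 are 7, 1, 7, 1, 7, 1, 7, 1, 7, 1, 7 respectively.
Since 0 is absent from this list, 12 ∤ 6n + 37 for every n with 19 ≤ n ≤ 29.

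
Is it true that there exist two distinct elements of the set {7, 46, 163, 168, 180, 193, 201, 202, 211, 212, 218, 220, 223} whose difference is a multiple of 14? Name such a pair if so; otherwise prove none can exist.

Reduce each element modulo 14: 7↦7, 46↦4, 163↦9, 168↦0, 180↦12, 193↦11, 201↦5, 202↦6, 211↦1, 212↦2, 218↦8, 220↦10, 223↦13.
No residue repeats among the 13 elements, so no pair has difference ≡ 0 (mod 14).

No such pair exists.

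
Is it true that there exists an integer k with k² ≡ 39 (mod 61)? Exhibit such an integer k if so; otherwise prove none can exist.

Take k = 10. Then 10² = 100 = 1·61 + 39, so 10² ≡ 39 (mod 61).

k = 10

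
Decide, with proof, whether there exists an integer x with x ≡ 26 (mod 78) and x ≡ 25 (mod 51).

No, no such integer exists.

gcd(78, 51) = 3. If x ≡ 26 (mod 78) and x ≡ 25 (mod 51), then x ≡ 26 (mod 3) and x ≡ 25 (mod 3).
However 26 ≡ 2 and 25 ≡ 1 (mod 3), and 2 ≠ 1.
Therefore no such x exists.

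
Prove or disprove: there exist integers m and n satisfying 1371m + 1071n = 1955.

Both 1371 and 1071 are divisible by gcd(1371, 1071) = 3, hence so is any combination 1371m + 1071n.
However 1955 leaves remainder 2 on division by 3.
Hence no integers m, n satisfy the equation.

No, no such integers exist.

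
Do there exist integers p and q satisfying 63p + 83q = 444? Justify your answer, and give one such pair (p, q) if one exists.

Since gcd(63, 83) = 1, every integer is an integer combination of 63 and 83.
Dividing repeatedly: 83 = 1·63 + 20, 63 = 3·20 + 3, 20 = 6·3 + 2, 3 = 1·2 + 1, 2 = 2·1 + 0.
Working back up the chain: 1 = 3 − 1·2 = 3 − (20 − 6·3) = −20 + 7·3 = −20 + 7·(63 − 3·20) = 7·63 − 22·20 = 7·63 − 22·(83 − 1·63) = −22·83 + 29·63. So 63·29 + 83·(-22) = 1.
Scaling by 444 gives the particular solution (p, q) = (12876, -9768).
The general solution is p = 12876 + 83k, q = -9768 − 63k; taking k = -155 gives the smaller pair p = 11, q = -3.
Check: 63·11 + 83·(-3) = 693 − 249 = 444. ✓

p = 11, q = -3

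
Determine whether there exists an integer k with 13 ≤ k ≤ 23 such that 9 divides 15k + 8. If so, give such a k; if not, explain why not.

For k = 13, 14, …, 23 the values of 15k + 8 modulo 9 are 5, 2, 8, 5, 2, 8, 5, 2, 8, 5, 2 respectively.
The residue 0 does not occur, so no k in [13, 23] makes 15k + 8 a multiple of 9.

There is no such integer k in that range.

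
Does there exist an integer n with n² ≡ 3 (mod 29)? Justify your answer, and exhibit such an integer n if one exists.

No, no such integer exists.

29 is prime, so by Euler's criterion 3 is a square mod 29 iff 3^((29−1)/2) = 3^14 ≡ 1 (mod 29).
Squaring successively (mod 29): 3^2 = 9 ≡ 9; 3^4 ≡ 9² = 81 ≡ 23; 3^8 ≡ 23² = 529 ≡ 7.
Since 14 = 8 + 4 + 2, 3^14 ≡ 7 · 23 · 9; multiplying out mod 29: 7·23 = 161 ≡ 16, then 16·9 = 144 ≡ 28. Thus 3^14 ≡ 28 ≡ −1 (mod 29).
By Euler's criterion 3 is a quadratic non-residue mod 29: no n satisfies n² ≡ 3 (mod 29).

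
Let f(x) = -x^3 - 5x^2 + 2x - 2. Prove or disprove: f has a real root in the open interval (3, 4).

The endpoint values f(3) = -68 and f(4) = -138 are both negative. Claim: f(x) < 0 for every x in (3, 4).
Shift to the endpoint 3: with x = 3 + u (0 < u < 1), one computes f(3 + u) = -u^3 - 14u^2 - 55u - 68.
All 4 nonzero coefficients of this polynomial in u are negative; hence for u > 0 the value is a sum of negative terms (the constant -68 among them).
Therefore f(x) < 0 throughout (3, 4), and f has no zero there.

f has no root in that interval.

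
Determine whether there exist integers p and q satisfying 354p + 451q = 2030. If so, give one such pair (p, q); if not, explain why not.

p = 179, q = -136

354 and 451 are coprime, so 354p + 451q ranges over all of ℤ.
Euclidean algorithm: 451 = 1·354 + 97, 354 = 3·97 + 63, 97 = 1·63 + 34, 63 = 1·34 + 29, 34 = 1·29 + 5, 29 = 5·5 + 4, 5 = 1·4 + 1, 4 = 4·1 + 0.
Unwinding: 1 = 5 − 1·4 = 5 − (29 − 5·5) = −29 + 6·5 = −29 + 6·(34 − 1·29) = 6·34 − 7·29 = 6·34 − 7·(63 − 1·34) = −7·63 + 13·34 = −7·63 + 13·(97 − 1·63) = 13·97 − 20·63 = 13·97 − 20·(354 − 3·97) = −20·354 + 73·97 = −20·354 + 73·(451 − 1·354) = 73·451 − 93·354, i.e. 354·(-93) + 451·73 = 1.
Scaling by 2030 gives the particular solution (p, q) = (-188790, 148190).
Adding 419·451 to p and subtracting 419·354 from q gives the tidier solution (179, -136).
Check: 354·179 + 451·(-136) = 63366 − 61336 = 2030. ✓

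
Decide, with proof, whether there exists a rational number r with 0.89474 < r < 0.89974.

r = 26/29

Multiplying by 29: 29·0.89474 = 25.94746 and 29·0.89974 = 26.09246, so the integer 26 lies strictly between them.
Hence 26/29 is a rational number with 0.89474 < 26/29 < 0.89974.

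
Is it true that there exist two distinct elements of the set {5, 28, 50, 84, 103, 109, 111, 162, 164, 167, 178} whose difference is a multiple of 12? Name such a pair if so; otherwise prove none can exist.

No such pair exists.

Two integers differ by a multiple of 12 exactly when they have the same residue mod 12. The residues are 5↦5, 28↦4, 50↦2, 84↦0, 103↦7, 109↦1, 111↦3, 162↦6, 164↦8, 167↦11, 178↦10.
These 11 residues are pairwise different, hence no difference of two elements is divisible by 12.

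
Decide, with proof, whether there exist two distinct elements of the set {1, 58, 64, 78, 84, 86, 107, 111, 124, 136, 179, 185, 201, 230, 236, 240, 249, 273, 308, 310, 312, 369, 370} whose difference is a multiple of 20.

The pair (1, 201) works.

Reduce each element mod 20: 1↦1, 58↦18, 64↦4, 78↦18, 84↦4, 86↦6, 107↦7, 111↦11, 124↦4, 136↦16, 179↦19, 185↦5, 201↦1, 230↦10, 236↦16, 240↦0, 249↦9, 273↦13, 308↦8, 310↦10, 312↦12, 369↦9, 370↦10. The residue 1 repeats (at 1 and 201), and 201 − 1 = 200 = 10·20.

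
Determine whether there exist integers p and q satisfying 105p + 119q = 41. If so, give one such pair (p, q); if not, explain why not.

There are no such integers.

Both 105 and 119 are divisible by gcd(105, 119) = 7, hence so is any combination 105p + 119q.
But 41 = 7·5 + 6, so 7 ∤ 41.
Therefore 105p + 119q = 41 has no solution in integers.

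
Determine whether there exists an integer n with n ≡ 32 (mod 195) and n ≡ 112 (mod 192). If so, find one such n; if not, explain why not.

Both moduli are multiples of 3 = gcd(195, 192), so any solution would satisfy n ≡ 32 and n ≡ 112 modulo 3 simultaneously.
These are incompatible: 32 − 112 = -80 is not divisible by 3.
So no integer satisfies both congruences.

No, no such integer exists.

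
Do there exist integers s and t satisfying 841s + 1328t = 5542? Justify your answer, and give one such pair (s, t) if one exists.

841 and 1328 are coprime, so 841s + 1328t ranges over all of ℤ.
Dividing repeatedly: 1328 = 1·841 + 487, 841 = 1·487 + 354, 487 = 1·354 + 133, 354 = 2·133 + 88, 133 = 1·88 + 45, 88 = 1·45 + 43, 45 = 1·43 + 2, 43 = 21·2 + 1, 2 = 2·1 + 0.
Unwinding: 1 = 43 − 21·2 = 43 − 21·(45 − 1·43) = −21·45 + 22·43 = −21·45 + 22·(88 − 1·45) = 22·88 − 43·45 = 22·88 − 43·(133 − 1·88) = −43·133 + 65·88 = −43·133 + 65·(354 − 2·133) = 65·354 − 173·133 = 65·354 − 173·(487 − 1·354) = −173·487 + 238·354 = −173·487 + 238·(841 − 1·487) = 238·841 − 411·487 = 238·841 − 411·(1328 − 1·841) = −411·1328 + 649·841, i.e. 841·649 + 1328·(-411) = 1.
Scaling by 5542 gives the particular solution (s, t) = (3596758, -2277762).
Subtracting 2708·1328 from s and adding 2708·841 to t gives the tidier solution (534, -334).
Indeed 841·534 + 1328·(-334) = 449094 − 443552 = 5542.

s = 534, t = -334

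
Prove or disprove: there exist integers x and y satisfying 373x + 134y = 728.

Since gcd(373, 134) = 1, every integer is an integer combination of 373 and 134.
Dividing repeatedly: 373 = 2·134 + 105, 134 = 1·105 + 29, 105 = 3·29 + 18, 29 = 1·18 + 11, 18 = 1·11 + 7, 11 = 1·7 + 4, 7 = 1·4 + 3, 4 = 1·3 + 1, 3 = 3·1 + 0.
Working back up the chain: 1 = 4 − 1·3 = 4 − (7 − 1·4) = −7 + 2·4 = −7 + 2·(11 − 1·7) = 2·11 − 3·7 = 2·11 − 3·(18 − 1·11) = −3·18 + 5·11 = −3·18 + 5·(29 − 1·18) = 5·29 − 8·18 = 5·29 − 8·(105 − 3·29) = −8·105 + 29·29 = −8·105 + 29·(134 − 1·105) = 29·134 − 37·105 = 29·134 − 37·(373 − 2·134) = −37·373 + 103·134. So 373·(-37) + 134·103 = 1.
Multiplying through by 728: x = (-37)·728 = -26936, y = 103·728 = 74984 is a solution.
Adding 202·134 to x and subtracting 202·373 from y gives the tidier solution (132, -362).
Check: 373·132 + 134·(-362) = 49236 − 48508 = 728. ✓

x = 132, y = -362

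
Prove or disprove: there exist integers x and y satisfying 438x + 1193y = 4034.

438 and 1193 are coprime, so 438x + 1193y ranges over all of ℤ.
Dividing repeatedly: 1193 = 2·438 + 317, 438 = 1·317 + 121, 317 = 2·121 + 75, 121 = 1·75 + 46, 75 = 1·46 + 29, 46 = 1·29 + 17, 29 = 1·17 + 12, 17 = 1·12 + 5, 12 = 2·5 + 2, 5 = 2·2 + 1, 2 = 2·1 + 0.
Working back up the chain: 1 = 5 − 2·2 = 5 − 2·(12 − 2·5) = −2·12 + 5·5 = −2·12 + 5·(17 − 1·12) = 5·17 − 7·12 = 5·17 − 7·(29 − 1·17) = −7·29 + 12·17 = −7·29 + 12·(46 − 1·29) = 12·46 − 19·29 = 12·46 − 19·(75 − 1·46) = −19·75 + 31·46 = −19·75 + 31·(121 − 1·75) = 31·121 − 50·75 = 31·121 − 50·(317 − 2·121) = −50·317 + 131·121 = −50·317 + 131·(438 − 1·317) = 131·438 − 181·317 = 131·438 − 181·(1193 − 2·438) = −181·1193 + 493·438. So 438·493 + 1193·(-181) = 1.
Multiplying through by 4034: x = 493·4034 = 1988762, y = (-181)·4034 = -730154 is a solution.
Subtracting 1667·1193 from x and adding 1667·438 to y gives the tidier solution (31, -8).
Check: 438·31 + 1193·(-8) = 13578 − 9544 = 4034. ✓

x = 31, y = -8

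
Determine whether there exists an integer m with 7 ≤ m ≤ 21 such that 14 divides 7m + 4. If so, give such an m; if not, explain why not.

No, no such integer m in that range exists.

The values of 7m + 4 for m = 7, 8, …, 21 are 53, 60, 67, 74, 81, 88, 95, 102, 109, 116, 123, 130, 137, 144, 151; reduced mod 14 these are 11, 4, 11, 4, 11, 4, 11, 4, 11, 4, 11, 4, 11, 4, 11.
The residue 0 does not occur, so no m in [7, 21] makes 7m + 4 a multiple of 14.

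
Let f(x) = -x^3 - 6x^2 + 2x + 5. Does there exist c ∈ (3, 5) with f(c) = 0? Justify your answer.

No such root exists.

The endpoint values f(3) = -70 and f(5) = -260 are both negative. Claim: f(x) < 0 for every x in (3, 5).
Substitute x = 3 + u, where 0 < u < 2 on the interval. Expanding, f(3 + u) = -u^3 - 15u^2 - 61u - 70.
All 4 nonzero coefficients of this polynomial in u are negative; hence for u > 0 the value is a sum of negative terms (the constant -70 among them).
Therefore f(x) < 0 throughout (3, 5), and f has no zero there.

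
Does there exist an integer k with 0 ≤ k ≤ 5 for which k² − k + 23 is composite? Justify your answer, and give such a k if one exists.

k = 4

At k = 4: 4² − 4 + 23 = 35 = 5·7, which is composite.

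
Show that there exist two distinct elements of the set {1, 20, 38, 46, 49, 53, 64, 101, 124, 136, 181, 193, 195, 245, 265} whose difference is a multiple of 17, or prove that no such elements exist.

No, no such pair exists.

Reduce each element modulo 17: 1↦1, 20↦3, 38↦4, 46↦12, 49↦15, 53↦2, 64↦13, 101↦16, 124↦5, 136↦0, 181↦11, 193↦6, 195↦8, 245↦7, 265↦10.
These 15 residues are pairwise different, hence no difference of two elements is divisible by 17.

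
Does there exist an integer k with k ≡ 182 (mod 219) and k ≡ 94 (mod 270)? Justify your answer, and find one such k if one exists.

No, no such integer exists.

Both moduli are multiples of 3 = gcd(219, 270), so any solution would satisfy k ≡ 182 and k ≡ 94 modulo 3 simultaneously.
These are incompatible: 182 − 94 = 88 is not divisible by 3.
Therefore no such k exists.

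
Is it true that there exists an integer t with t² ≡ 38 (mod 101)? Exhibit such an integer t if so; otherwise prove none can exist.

Apply Euler's criterion with the prime 101: 38 is a quadratic residue iff 38^50 ≡ 1 (mod 101), and a non-residue iff it is ≡ −1.
Squaring successively (mod 101): 38^2 = 1444 ≡ 30; 38^4 ≡ 30² = 900 ≡ 92; 38^8 ≡ 92² = 8464 ≡ 81; 38^16 ≡ 81² = 6561 ≡ 97; 38^32 ≡ 97² = 9409 ≡ 16.
Since 50 = 32 + 16 + 2, 38^50 ≡ 16 · 97 · 30; multiplying out mod 101: 16·97 = 1552 ≡ 37, then 37·30 = 1110 ≡ 100. Thus 38^50 ≡ 100 ≡ −1 (mod 101).
By Euler's criterion 38 is a quadratic non-residue mod 101: no t satisfies t² ≡ 38 (mod 101).

No such integer exists.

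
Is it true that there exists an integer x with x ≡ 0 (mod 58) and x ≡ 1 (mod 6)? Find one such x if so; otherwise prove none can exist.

Reduce both congruences modulo 2, which divides 58 and 6: they say x ≡ 0 (mod 2) and x ≡ 1 (mod 2).
However 0 ≡ 0 and 1 ≡ 1 (mod 2), and 0 ≠ 1.
Hence the system has no solution.

No such integer exists.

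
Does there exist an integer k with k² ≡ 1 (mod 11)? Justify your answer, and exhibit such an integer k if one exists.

Take k = 1. Then 1² = 1, and since 0 ≤ 1 < 11 this is already reduced: 1² ≡ 1 (mod 11).

k = 1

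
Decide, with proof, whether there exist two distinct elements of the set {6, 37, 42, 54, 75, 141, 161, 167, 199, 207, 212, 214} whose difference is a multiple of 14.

Residues mod 14: 6↦6, 37↦9, 42↦0, 54↦12, 75↦5, 141↦1, 161↦7, 167↦13, 199↦3, 207↦11, 212↦2, 214↦4.
These 12 residues are pairwise different, hence no difference of two elements is divisible by 14.

No, no such pair exists.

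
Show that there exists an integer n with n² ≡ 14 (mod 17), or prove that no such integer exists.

Since (17 − n)² ≡ n² (mod 17), it suffices to square n = 0, 1, …, 8: the residues are 0, 1, 4, 9, 16, 8, 2, 15, 13.
The set of squares mod 17 is therefore {0, 1, 2, 4, 8, 9, 13, 15, 16}, which does not contain 14.
Therefore n² ≡ 14 (mod 17) has no solution.

There is no such integer.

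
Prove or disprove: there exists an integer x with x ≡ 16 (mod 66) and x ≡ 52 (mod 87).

gcd(66, 87) = 3. A simultaneous solution exists iff 16 ≡ 52 (mod 3); here 16 mod 3 = 1 = 52 mod 3, so it does.
Put x = 16 + 66t, so we need 66t ≡ 36 (mod 87), equivalently (divide by 3) 22t ≡ 12 (mod 29).
To invert 22 modulo 29: 29 = 1·22 + 7, 22 = 3·7 + 1, 7 = 7·1 + 0, and unwinding, 1 = 22 − 3·7 = 22 − 3·(29 − 1·22) = −3·29 + 4·22. Thus 22⁻¹ ≡ 4 (mod 29).
Multiplying by 4: t ≡ 4·12 = 48 ≡ 19 (mod 29).
Then x = 16 + 66·19 = 1270.
Indeed 1270 ≡ 16 (mod 66) and 1270 ≡ 52 (mod 87).

x = 1270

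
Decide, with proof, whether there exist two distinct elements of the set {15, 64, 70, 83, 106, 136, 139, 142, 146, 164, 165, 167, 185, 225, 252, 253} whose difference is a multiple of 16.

Two integers differ by a multiple of 16 exactly when they have the same residue mod 16. The residues are 15↦15, 64↦0, 70↦6, 83↦3, 106↦10, 136↦8, 139↦11, 142↦14, 146↦2, 164↦4, 165↦5, 167↦7, 185↦9, 225↦1, 252↦12, 253↦13.
No residue repeats among the 16 elements, so no pair has difference ≡ 0 (mod 16).

There is no such pair.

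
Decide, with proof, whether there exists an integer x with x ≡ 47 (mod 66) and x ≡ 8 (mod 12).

No, no such integer exists.

Reduce both congruences modulo 6, which divides 66 and 12: they say x ≡ 47 (mod 6) and x ≡ 8 (mod 6).
These are incompatible: 47 − 8 = 39 is not divisible by 6.
Therefore no such x exists.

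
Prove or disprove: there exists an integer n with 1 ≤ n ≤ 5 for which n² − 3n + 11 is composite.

n = 1

At n = 1: 1² − 3·1 + 11 = 9 = 3·3, which is composite.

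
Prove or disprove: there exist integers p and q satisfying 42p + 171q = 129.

gcd(42, 171) = 3, and 3 divides 129, so integer solutions exist.
Dividing through by 3 reduces the equation to 14p + 57q = 43.
Euclidean algorithm: 57 = 4·14 + 1, 14 = 14·1 + 0.
Working back up the chain: 1 = 57 − 4·14. So 14·(-4) + 57·1 = 1.
Scaling by 43 gives the particular solution (p, q) = (-172, 43).
Adding 4·57 to p and subtracting 4·14 from q gives the tidier solution (56, -13).
Check: 42·56 + 171·(-13) = 2352 − 2223 = 129. ✓

p = 56, q = -13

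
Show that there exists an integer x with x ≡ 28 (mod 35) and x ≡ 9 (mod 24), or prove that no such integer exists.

gcd(35, 24) = 1, so the Chinese Remainder Theorem guarantees exactly one residue class mod 840 satisfying both.
Any solution of the first congruence is x = 28 + 35t; substituting into the second, 35t ≡ 9 − 28 ≡ 5 (mod 24).
35 ≡ 11 (mod 24), so this reads 11t ≡ 5 (mod 24). Invert 11 mod 24 by the Euclidean algorithm: 24 = 2·11 + 2, 11 = 5·2 + 1, 2 = 2·1 + 0; back-substituting, 1 = 11 − 5·2 = 11 − 5·(24 − 2·11) = −5·24 + 11·11. Hence 11·11 ≡ 1, so 11⁻¹ ≡ 11 (mod 24).
Multiplying by 11: t ≡ 11·5 = 55 ≡ 7 (mod 24).
Taking t = 7 gives x = 28 + 35·7 = 273.
Verify: 273 = 7·35 + 28 and 273 = 11·24 + 9. ✓

x = 273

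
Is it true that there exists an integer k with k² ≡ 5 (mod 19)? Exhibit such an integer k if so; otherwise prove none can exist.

k = 9

k = 9 works: 9² = 81, and 81 − 5 = 76 = 4·19.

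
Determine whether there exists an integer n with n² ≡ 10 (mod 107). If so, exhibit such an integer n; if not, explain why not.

n = 44

Take n = 44. Then 44² = 1936 = 18·107 + 10, so 44² ≡ 10 (mod 107).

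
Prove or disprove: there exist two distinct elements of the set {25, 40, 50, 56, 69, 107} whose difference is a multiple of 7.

Two integers differ by a multiple of 7 exactly when they have the same residue mod 7. The residues are 25↦4, 40↦5, 50↦1, 56↦0, 69↦6, 107↦2.
All 6 residues are distinct, so no two elements differ by a multiple of 7.

No, no such pair exists.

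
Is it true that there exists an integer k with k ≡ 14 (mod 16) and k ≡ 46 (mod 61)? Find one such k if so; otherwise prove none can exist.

gcd(16, 61) = 1, so the Chinese Remainder Theorem guarantees exactly one residue class mod 976 satisfying both.
Any solution of the first congruence is k = 14 + 16t; substituting into the second, 16t ≡ 46 − 14 ≡ 32 (mod 61).
Note 16·42 = 672 ≡ 1 (mod 61) (as 672 − 1 = 11·61), so 16⁻¹ ≡ 42.
Therefore t ≡ 42·32 = 1344 ≡ 2 (mod 61).
Taking t = 2 gives k = 14 + 16·2 = 46.
Check: 46 mod 16 = 14, 46 mod 61 = 46. ✓

k = 46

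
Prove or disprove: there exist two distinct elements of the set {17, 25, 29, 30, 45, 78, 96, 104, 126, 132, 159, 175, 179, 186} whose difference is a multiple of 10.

Reduce each element mod 10: 17↦7, 25↦5, 29↦9, 30↦0, 45↦5, 78↦8, 96↦6, 104↦4, 126↦6, 132↦2, 159↦9, 175↦5, 179↦9, 186↦6. The residue 5 repeats (at 25 and 45), and 45 − 25 = 20 = 2·10.

The pair (25, 45) works.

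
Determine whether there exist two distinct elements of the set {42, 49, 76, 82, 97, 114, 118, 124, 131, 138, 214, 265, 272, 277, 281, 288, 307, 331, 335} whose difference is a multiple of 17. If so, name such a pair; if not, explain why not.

42 and 76 are such a pair.

Both 42 and 76 leave remainder 8 on division by 17; their difference 34 = 2·17 is a multiple of 17.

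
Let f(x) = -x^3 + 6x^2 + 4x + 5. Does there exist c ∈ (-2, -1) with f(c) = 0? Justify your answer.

No.

The endpoint values f(-2) = 29 and f(-1) = 8 are both positive. Claim: f(x) > 0 for every x in (-2, -1).
Shift to the endpoint -1: with x = -1 − u (0 < u < 1), one computes f(-1 − u) = u^3 + 9u^2 + 11u + 8.
All 4 nonzero coefficients of this polynomial in u are positive; hence for u > 0 the value is a sum of positive terms (the constant 8 among them).
Therefore f(x) > 0 throughout (-2, -1), and f has no zero there.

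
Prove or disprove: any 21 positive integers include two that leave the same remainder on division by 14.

Yes, this is always true.

Partition the integers by their residue mod 14; there are 14 classes.
Since 21 > 14, two of the 21 integers must share a residue class by the pigeonhole principle; call them a and b.
So a and b have equal remainders mod 14, which is exactly what was to be shown.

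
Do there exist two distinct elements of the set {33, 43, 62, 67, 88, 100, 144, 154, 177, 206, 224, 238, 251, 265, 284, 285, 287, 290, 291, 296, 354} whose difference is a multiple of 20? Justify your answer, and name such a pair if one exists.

67 and 287 are such a pair.

Both 67 and 287 leave remainder 7 on division by 20; their difference 220 = 11·20 is a multiple of 20.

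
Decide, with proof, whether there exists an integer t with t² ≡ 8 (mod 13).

Squares mod 13 repeat after t = 6 (as (−t)² = t²); for t = 0..6 they are 0, 1, 4, 9, 3, 12, 10.
So the quadratic residues mod 13 are {0, 1, 3, 4, 9, 10, 12}, and 8 is not among them.
Hence no integer t has t² ≡ 8 (mod 13).

No, no such integer exists.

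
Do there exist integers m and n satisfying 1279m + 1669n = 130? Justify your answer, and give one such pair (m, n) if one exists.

m = 556, n = -426

Since gcd(1279, 1669) = 1, every integer is an integer combination of 1279 and 1669.
Dividing repeatedly: 1669 = 1·1279 + 390, 1279 = 3·390 + 109, 390 = 3·109 + 63, 109 = 1·63 + 46, 63 = 1·46 + 17, 46 = 2·17 + 12, 17 = 1·12 + 5, 12 = 2·5 + 2, 5 = 2·2 + 1, 2 = 2·1 + 0.
Working back up the chain: 1 = 5 − 2·2 = 5 − 2·(12 − 2·5) = −2·12 + 5·5 = −2·12 + 5·(17 − 1·12) = 5·17 − 7·12 = 5·17 − 7·(46 − 2·17) = −7·46 + 19·17 = −7·46 + 19·(63 − 1·46) = 19·63 − 26·46 = 19·63 − 26·(109 − 1·63) = −26·109 + 45·63 = −26·109 + 45·(390 − 3·109) = 45·390 − 161·109 = 45·390 − 161·(1279 − 3·390) = −161·1279 + 528·390 = −161·1279 + 528·(1669 − 1·1279) = 528·1669 − 689·1279. So 1279·(-689) + 1669·528 = 1.
Times 130: 1279·(-89570) + 1669·68640 = 130, so (-89570, 68640) solves it.
Shifting by a multiple of (1669, −1279) keeps it a solution: m = -89570 + 54·1669 = 556, n = 68640 − 54·1279 = -426.
Indeed 1279·556 + 1669·(-426) = 711124 − 710994 = 130.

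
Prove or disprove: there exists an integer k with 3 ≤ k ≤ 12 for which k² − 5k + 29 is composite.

At k = 9: 9² − 5·9 + 29 = 65 = 5·13, which is composite.

k = 9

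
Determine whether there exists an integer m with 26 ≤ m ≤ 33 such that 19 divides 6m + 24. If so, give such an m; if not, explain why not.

There is no such integer m in that range.

For m = 26, 27, …, 33 the values of 6m + 24 modulo 19 are 9, 15, 2, 8, 14, 1, 7, 13 respectively.
Since 0 is absent from this list, 19 ∤ 6m + 24 for every m with 26 ≤ m ≤ 33.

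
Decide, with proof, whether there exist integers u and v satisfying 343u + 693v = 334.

Both 343 and 693 are divisible by gcd(343, 693) = 7, hence so is any combination 343u + 693v.
But 334 = 7·47 + 5, so 7 ∤ 334.
Therefore 343u + 693v = 334 has no solution in integers.

There are no such integers.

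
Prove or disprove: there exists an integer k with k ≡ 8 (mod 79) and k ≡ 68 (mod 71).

k = 3405

gcd(79, 71) = 1, so the Chinese Remainder Theorem guarantees exactly one residue class mod 5609 satisfying both.
Any solution of the first congruence is k = 8 + 79t; substituting into the second, 79t ≡ 68 − 8 ≡ 60 (mod 71).
79 ≡ 8 (mod 71), so this reads 8t ≡ 60 (mod 71). Note 8·9 = 72 ≡ 1 (mod 71) (as 72 − 1 = 1·71), so 8⁻¹ ≡ 9.
Multiplying by 9: t ≡ 9·60 = 540 ≡ 43 (mod 71).
Taking t = 43 gives k = 8 + 79·43 = 3405.
Check: 3405 mod 79 = 8, 3405 mod 71 = 68. ✓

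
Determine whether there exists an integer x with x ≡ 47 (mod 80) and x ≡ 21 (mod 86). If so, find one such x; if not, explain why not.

Here gcd(80, 86) = 2, and both 47 and 21 leave remainder 1 mod 2, so the system is consistent.
Write x = 47 + 80t. Then 80t ≡ 21 − 47 ≡ 60 (mod 86); dividing through by 2 gives 40t ≡ 30 (mod 43).
Note 40·14 = 560 ≡ 1 (mod 43) (as 560 − 1 = 13·43), so 40⁻¹ ≡ 14.
Multiplying by 14: t ≡ 14·30 = 420 ≡ 33 (mod 43).
Then x = 47 + 80·33 = 2687.
Check: 2687 mod 80 = 47, 2687 mod 86 = 21. ✓

x = 2687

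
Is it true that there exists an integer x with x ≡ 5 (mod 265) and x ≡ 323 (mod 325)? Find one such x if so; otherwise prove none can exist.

There is no such integer.

Both moduli are multiples of 5 = gcd(265, 325), so any solution would satisfy x ≡ 5 and x ≡ 323 modulo 5 simultaneously.
However 5 ≡ 0 and 323 ≡ 3 (mod 5), and 0 ≠ 3.
Therefore no such x exists.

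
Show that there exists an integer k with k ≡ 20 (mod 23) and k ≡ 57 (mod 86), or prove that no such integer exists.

Since 23 and 86 share no common factor, CRT says the pair of congruences has a solution (unique mod 1978).
Any solution of the first congruence is k = 20 + 23t; substituting into the second, 23t ≡ 57 − 20 ≡ 37 (mod 86).
To invert 23 modulo 86: 86 = 3·23 + 17, 23 = 1·17 + 6, 17 = 2·6 + 5, 6 = 1·5 + 1, 5 = 5·1 + 0, and unwinding, 1 = 6 − 1·5 = 6 − (17 − 2·6) = −17 + 3·6 = −17 + 3·(23 − 1·17) = 3·23 − 4·17 = 3·23 − 4·(86 − 3·23) = −4·86 + 15·23. Thus 23⁻¹ ≡ 15 (mod 86).
Multiplying by 15: t ≡ 15·37 = 555 ≡ 39 (mod 86).
Taking t = 39 gives k = 20 + 23·39 = 917.
Indeed 917 ≡ 20 (mod 23) and 917 ≡ 57 (mod 86).

k = 917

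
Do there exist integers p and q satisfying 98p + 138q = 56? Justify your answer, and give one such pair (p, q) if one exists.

Every value of 98p + 138q is a multiple of gcd(98, 138) = 2; since 2 ∣ 56, solutions exist.
Dividing through by 2 reduces the equation to 49p + 69q = 28.
Run the Euclidean algorithm on 69 and 49: 69 = 1·49 + 20, 49 = 2·20 + 9, 20 = 2·9 + 2, 9 = 4·2 + 1, 2 = 2·1 + 0.
Back-substituting, 1 = 9 − 4·2 = 9 − 4·(20 − 2·9) = −4·20 + 9·9 = −4·20 + 9·(49 − 2·20) = 9·49 − 22·20 = 9·49 − 22·(69 − 1·49) = −22·69 + 31·49; that is, 49·31 + 69·(-22) = 1.
Times 28: 49·868 + 69·(-616) = 28, so (868, -616) solves it.
Shifting by a multiple of (69, −49) keeps it a solution: p = 868 − 12·69 = 40, q = -616 + 12·49 = -28.
Check: 98·40 + 138·(-28) = 3920 − 3864 = 56. ✓

p = 40, q = -28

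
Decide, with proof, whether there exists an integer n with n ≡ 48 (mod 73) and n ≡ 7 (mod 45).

n = 997

Since 73 and 45 share no common factor, CRT says the pair of congruences has a solution (unique mod 3285).
Write n = 48 + 73t and require 48 + 73t ≡ 7 (mod 45), i.e. 73t ≡ 4 (mod 45).
73 ≡ 28 (mod 45), so this reads 28t ≡ 4 (mod 45). To invert 28 modulo 45: 45 = 1·28 + 17, 28 = 1·17 + 11, 17 = 1·11 + 6, 11 = 1·6 + 5, 6 = 1·5 + 1, 5 = 5·1 + 0, and unwinding, 1 = 6 − 1·5 = 6 − (11 − 1·6) = −11 + 2·6 = −11 + 2·(17 − 1·11) = 2·17 − 3·11 = 2·17 − 3·(28 − 1·17) = −3·28 + 5·17 = −3·28 + 5·(45 − 1·28) = 5·45 − 8·28. Thus 28⁻¹ ≡ -8 ≡ 37 (mod 45).
Multiplying by 37: t ≡ 37·4 = 148 ≡ 13 (mod 45).
With t = 13: n = 48 + 73·13 = 997.
Indeed 997 ≡ 48 (mod 73) and 997 ≡ 7 (mod 45).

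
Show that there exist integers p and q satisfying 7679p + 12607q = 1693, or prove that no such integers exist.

Both 7679 and 12607 are divisible by gcd(7679, 12607) = 7, hence so is any combination 7679p + 12607q.
But 1693 = 7·241 + 6, so 7 ∤ 1693.
So the equation is unsolvable over ℤ.

No, no such integers exist.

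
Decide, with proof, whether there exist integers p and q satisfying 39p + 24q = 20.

gcd(39, 24) = 3, so every integer of the form 39p + 24q is a multiple of 3.
But 20 is not a multiple of 3 (it leaves remainder 2).
Hence no integers p, q satisfy the equation.

No, no such integers exist.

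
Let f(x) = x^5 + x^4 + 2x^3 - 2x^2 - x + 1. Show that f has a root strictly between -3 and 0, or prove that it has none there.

f(-3) = -230 and f(0) = 1, which have opposite signs.
As a polynomial, f is continuous on every closed interval.
By the Intermediate Value Theorem f must vanish at some point of (-3, 0).

Such a root exists.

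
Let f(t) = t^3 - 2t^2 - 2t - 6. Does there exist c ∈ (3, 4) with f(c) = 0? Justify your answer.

f(3) = -3 and f(4) = 18, which have opposite signs.
As a polynomial, f is continuous on every closed interval.
By the Intermediate Value Theorem f must vanish at some point of (3, 4).

Such a root exists.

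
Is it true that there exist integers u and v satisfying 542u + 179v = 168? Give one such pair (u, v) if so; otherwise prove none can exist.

542 and 179 are coprime, so 542u + 179v ranges over all of ℤ.
Euclidean algorithm: 542 = 3·179 + 5, 179 = 35·5 + 4, 5 = 1·4 + 1, 4 = 4·1 + 0.
Back-substituting, 1 = 5 − 1·4 = 5 − (179 − 35·5) = −179 + 36·5 = −179 + 36·(542 − 3·179) = 36·542 − 109·179; that is, 542·36 + 179·(-109) = 1.
Multiplying through by 168: u = 36·168 = 6048, v = (-109)·168 = -18312 is a solution.
The general solution is u = 6048 + 179k, v = -18312 − 542k; taking k = -33 gives the smaller pair u = 141, v = -426.
Check: 542·141 + 179·(-426) = 76422 − 76254 = 168. ✓

u = 141, v = -426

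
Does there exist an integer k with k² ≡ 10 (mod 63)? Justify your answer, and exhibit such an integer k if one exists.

There is no such integer.

Work modulo the divisor 7 of 63. If k² ≡ 10 (mod 63) then k² ≡ 3 (mod 7).
Since (7 − k)² ≡ k² (mod 7), it suffices to square k = 0, 1, …, 3: the residues are 0, 1, 4, 2.
So the quadratic residues mod 7 are {0, 1, 2, 4}, and 3 is not among them.
Therefore k² ≡ 10 (mod 63) has no solution.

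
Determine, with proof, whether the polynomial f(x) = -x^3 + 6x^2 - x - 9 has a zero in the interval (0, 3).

Such a root exists.

f(0) = -9 and f(3) = 15, which have opposite signs.
f is continuous everywhere (it is a polynomial), in particular on [0, 3].
By the Intermediate Value Theorem, f takes the value 0 somewhere in the open interval.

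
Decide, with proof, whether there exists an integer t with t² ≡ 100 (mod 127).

Take t = 10. Then 10² = 100, and since 0 ≤ 100 < 127 this is already reduced: 10² ≡ 100 (mod 127).

t = 10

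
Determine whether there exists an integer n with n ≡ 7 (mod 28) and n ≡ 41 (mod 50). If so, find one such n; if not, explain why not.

Here gcd(28, 50) = 2, and both 7 and 41 leave remainder 1 mod 2, so the system is consistent.
Step through n = 7, 7 + 28, 7 + 2·28, …: the values 7, 35, 63, 91 reduce mod 50 to 7, 35, 13, 41. The value 91 hits 41.
Indeed 91 ≡ 7 (mod 28) and 91 ≡ 41 (mod 50).

n = 91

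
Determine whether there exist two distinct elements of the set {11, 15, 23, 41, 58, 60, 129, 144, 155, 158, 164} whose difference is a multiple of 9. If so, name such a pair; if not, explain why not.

The pair (11, 155) works.

Reduce each element mod 9: 11↦2, 15↦6, 23↦5, 41↦5, 58↦4, 60↦6, 129↦3, 144↦0, 155↦2, 158↦5, 164↦2. The residue 2 repeats (at 11 and 155), and 155 − 11 = 144 = 16·9.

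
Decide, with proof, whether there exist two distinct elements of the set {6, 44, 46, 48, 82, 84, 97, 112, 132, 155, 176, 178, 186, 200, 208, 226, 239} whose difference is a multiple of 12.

6 and 186 are such a pair.

Reduce each element mod 12: 6↦6, 44↦8, 46↦10, 48↦0, 82↦10, 84↦0, 97↦1, 112↦4, 132↦0, 155↦11, 176↦8, 178↦10, 186↦6, 200↦8, 208↦4, 226↦10, 239↦11. The residue 6 repeats (at 6 and 186), and 186 − 6 = 180 = 15·12.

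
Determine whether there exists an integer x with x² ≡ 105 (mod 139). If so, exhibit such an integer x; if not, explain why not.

139 is prime, so by Euler's criterion 105 is a square mod 139 iff 105^((139−1)/2) = 105^69 ≡ 1 (mod 139).
Repeated squaring mod 139: 105^2 = 11025 ≡ 44; 105^4 ≡ 44² = 1936 ≡ 129; 105^8 ≡ 129² = 16641 ≡ 100; 105^16 ≡ 100² = 10000 ≡ 131; 105^32 ≡ 131² = 17161 ≡ 64; 105^64 ≡ 64² = 4096 ≡ 65.
Since 69 = 64 + 4 + 1, 105^69 ≡ 65 · 129 · 105; multiplying out mod 139: 65·129 = 8385 ≡ 45, then 45·105 = 4725 ≡ 138. Thus 105^69 ≡ 138 ≡ −1 (mod 139).
The value −1 means 105 is a non-residue modulo 139, so x² ≡ 105 (mod 139) is impossible.

No such integer exists.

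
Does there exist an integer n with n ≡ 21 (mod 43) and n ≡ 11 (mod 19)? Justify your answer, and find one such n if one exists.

n = 752

Since 43 and 19 share no common factor, CRT says the pair of congruences has a solution (unique mod 817).
Write n = 21 + 43t and require 21 + 43t ≡ 11 (mod 19), i.e. 43t ≡ 9 (mod 19).
43 ≡ 5 (mod 19), so this reads 5t ≡ 9 (mod 19). Note 5·4 = 20 ≡ 1 (mod 19) (as 20 − 1 = 1·19), so 5⁻¹ ≡ 4.
Therefore t ≡ 4·9 = 36 ≡ 17 (mod 19).
With t = 17: n = 21 + 43·17 = 752.
Check: 752 mod 43 = 21, 752 mod 19 = 11. ✓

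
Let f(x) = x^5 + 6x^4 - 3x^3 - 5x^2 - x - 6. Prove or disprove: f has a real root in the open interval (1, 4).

Such a root exists.

f(1) = -8 and f(4) = 2278, which have opposite signs.
As a polynomial, f is continuous on every closed interval.
By the Intermediate Value Theorem, f takes the value 0 somewhere in the open interval.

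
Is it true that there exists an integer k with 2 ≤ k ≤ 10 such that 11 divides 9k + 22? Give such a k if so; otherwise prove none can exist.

The values of 9k + 22 for k = 2, 3, …, 10 are 40, 49, 58, 67, 76, 85, 94, 103, 112; reduced mod 11 these are 7, 5, 3, 1, 10, 8, 6, 4, 2.
None is 0, so 11 never divides 9k + 22 on this range.

No, no such integer k in that range exists.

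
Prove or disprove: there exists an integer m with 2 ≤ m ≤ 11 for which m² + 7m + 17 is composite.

At m = 11: 11² + 7·11 + 17 = 215 = 5·43, which is composite.

m = 11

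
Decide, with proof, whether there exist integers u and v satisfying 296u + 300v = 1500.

gcd(296, 300) = 4, and 4 divides 1500, so integer solutions exist.
Dividing through by 4 reduces the equation to 74u + 75v = 375.
Run the Euclidean algorithm on 75 and 74: 75 = 1·74 + 1, 74 = 74·1 + 0.
Back-substituting, 1 = 75 − 1·74; that is, 74·(-1) + 75·1 = 1.
Multiplying through by 375: u = (-1)·375 = -375, v = 1·375 = 375 is a solution.
Shifting by a multiple of (75, −74) keeps it a solution: u = -375 + 5·75 = 0, v = 375 − 5·74 = 5.
Check: 296·0 + 300·5 = 0 + 1500 = 1500. ✓

u = 0, v = 5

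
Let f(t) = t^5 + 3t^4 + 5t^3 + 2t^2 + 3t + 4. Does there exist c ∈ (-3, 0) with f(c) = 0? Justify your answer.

f(-3) = -122 and f(0) = 4, which have opposite signs.
Since f is a polynomial it is continuous on [-3, 0].
By the Intermediate Value Theorem, f takes the value 0 somewhere in the open interval.

Yes, f has a root in the interval.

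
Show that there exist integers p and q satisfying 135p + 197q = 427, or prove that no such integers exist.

p = 9, q = -4

135 and 197 are coprime, so 135p + 197q ranges over all of ℤ.
Dividing repeatedly: 197 = 1·135 + 62, 135 = 2·62 + 11, 62 = 5·11 + 7, 11 = 1·7 + 4, 7 = 1·4 + 3, 4 = 1·3 + 1, 3 = 3·1 + 0.
Back-substituting, 1 = 4 − 1·3 = 4 − (7 − 1·4) = −7 + 2·4 = −7 + 2·(11 − 1·7) = 2·11 − 3·7 = 2·11 − 3·(62 − 5·11) = −3·62 + 17·11 = −3·62 + 17·(135 − 2·62) = 17·135 − 37·62 = 17·135 − 37·(197 − 1·135) = −37·197 + 54·135; that is, 135·54 + 197·(-37) = 1.
Scaling by 427 gives the particular solution (p, q) = (23058, -15799).
The general solution is p = 23058 + 197k, q = -15799 − 135k; taking k = -117 gives the smaller pair p = 9, q = -4.
Check: 135·9 + 197·(-4) = 1215 − 788 = 427. ✓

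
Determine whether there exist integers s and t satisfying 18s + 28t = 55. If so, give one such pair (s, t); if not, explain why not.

No such integers exist.

Any value of 18s + 28t is a multiple of gcd(18, 28) = 2.
But 55 = 2·27 + 1, so 2 ∤ 55.
Therefore 18s + 28t = 55 has no solution in integers.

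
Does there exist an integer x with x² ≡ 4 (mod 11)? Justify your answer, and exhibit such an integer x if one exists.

x = 9

Take x = 9. Then 9² = 81 = 7·11 + 4, so 9² ≡ 4 (mod 11).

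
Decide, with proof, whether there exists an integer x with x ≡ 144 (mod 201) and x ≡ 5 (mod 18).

Reduce both congruences modulo 3, which divides 201 and 18: they say x ≡ 144 (mod 3) and x ≡ 5 (mod 3).
But 144 mod 3 = 0 while 5 mod 3 = 2, a contradiction.
So no integer satisfies both congruences.

There is no such integer.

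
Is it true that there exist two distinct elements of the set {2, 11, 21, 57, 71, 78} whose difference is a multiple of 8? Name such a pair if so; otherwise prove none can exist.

Two integers differ by a multiple of 8 exactly when they have the same residue mod 8. The residues are 2↦2, 11↦3, 21↦5, 57↦1, 71↦7, 78↦6.
These 6 residues are pairwise different, hence no difference of two elements is divisible by 8.

There is no such pair.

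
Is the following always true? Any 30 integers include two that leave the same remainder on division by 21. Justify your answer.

Partition the integers by their residue mod 21; there are 21 classes.
Placing 30 integers into 21 classes, some class receives at least two — say a and b.
So a and b have equal remainders mod 21, which is exactly what was to be shown.

True.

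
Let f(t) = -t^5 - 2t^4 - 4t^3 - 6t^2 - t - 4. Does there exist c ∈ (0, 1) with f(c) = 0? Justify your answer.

No.

f(0) = -4 and f(1) = -18, both negative, so a sign-change argument is unavailable; we show f keeps this sign on the whole interval.
The nonzero coefficients of f are all negative, so for t > 0 every term of f(t) is negative (the constant term -4 strictly so).
Therefore f(t) < 0 throughout (0, 1), and f has no zero there.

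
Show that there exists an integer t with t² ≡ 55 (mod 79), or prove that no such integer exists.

t = 23

t = 23 works: 23² = 529, and 529 − 55 = 474 = 6·79.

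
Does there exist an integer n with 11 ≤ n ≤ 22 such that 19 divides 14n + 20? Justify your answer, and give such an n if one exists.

There is no such integer n in that range.

The values of 14n + 20 for n = 11, 12, …, 22 are 174, 188, 202, 216, 230, 244, 258, 272, 286, 300, 314, 328; reduced mod 19 these are 3, 17, 12, 7, 2, 16, 11, 6, 1, 15, 10, 5.
Since 0 is absent from this list, 19 ∤ 14n + 20 for every n with 11 ≤ n ≤ 22.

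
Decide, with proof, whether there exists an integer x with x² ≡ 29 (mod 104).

Reduce modulo 8, which divides 104: we would need x² ≡ 5 (mod 8).
Since (8 − x)² ≡ x² (mod 8), it suffices to square x = 0, 1, …, 4: the residues are 0, 1, 4, 1, 0.
The set of squares mod 8 is therefore {0, 1, 4}, which does not contain 5.
Hence no integer x has x² ≡ 29 (mod 104).

There is no such integer.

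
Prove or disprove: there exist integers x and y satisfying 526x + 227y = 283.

x = 26, y = -59

Since gcd(526, 227) = 1, every integer is an integer combination of 526 and 227.
Euclidean algorithm: 526 = 2·227 + 72, 227 = 3·72 + 11, 72 = 6·11 + 6, 11 = 1·6 + 5, 6 = 1·5 + 1, 5 = 5·1 + 0.
Unwinding: 1 = 6 − 1·5 = 6 − (11 − 1·6) = −11 + 2·6 = −11 + 2·(72 − 6·11) = 2·72 − 13·11 = 2·72 − 13·(227 − 3·72) = −13·227 + 41·72 = −13·227 + 41·(526 − 2·227) = 41·526 − 95·227, i.e. 526·41 + 227·(-95) = 1.
Times 283: 526·11603 + 227·(-26885) = 283, so (11603, -26885) solves it.
The general solution is x = 11603 + 227k, y = -26885 − 526k; taking k = -51 gives the smaller pair x = 26, y = -59.
Indeed 526·26 + 227·(-59) = 13676 − 13393 = 283.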